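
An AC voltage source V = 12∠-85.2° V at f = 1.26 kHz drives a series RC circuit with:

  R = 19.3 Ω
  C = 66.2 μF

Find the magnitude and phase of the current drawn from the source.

Step 1 — Angular frequency: ω = 2π·f = 2π·1260 = 7917 rad/s.
Step 2 — Component impedances:
  R: Z = R = 19.3 Ω
  C: Z = 1/(jωC) = -j/(ω·C) = 0 - j1.908 Ω
Step 3 — Series combination: Z_total = R + C = 19.3 - j1.908 Ω = 19.39∠-5.6° Ω.
Step 4 — Source phasor: V = 12∠-85.2° V = 1.004 - j11.96 V.
Step 5 — Ohm's law: I = V / Z_total = (1.004 - j11.96) / (19.3 - j1.908) = 0.1122 - j0.6085 A.
Step 6 — Convert to polar: |I| = 0.6187 A, ∠I = -79.6°.

I = 0.6187∠-79.6° A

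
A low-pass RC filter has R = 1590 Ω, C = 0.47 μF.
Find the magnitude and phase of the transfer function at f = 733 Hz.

Step 1 — Angular frequency: ω = 2π·733 = 4606 rad/s.
Step 2 — Transfer function: H(jω) = 1/(1 + jωRC).
Step 3 — Denominator: 1 + jωRC = 1 + j·4606·1590·4.7e-07 = 1 + j3.442.
Step 4 — H = 0.07785 - j0.2679.
Step 5 — Magnitude: |H| = 0.279 (-11.1 dB); phase: φ = -73.8°.

|H| = 0.279 (-11.1 dB), φ = -73.8°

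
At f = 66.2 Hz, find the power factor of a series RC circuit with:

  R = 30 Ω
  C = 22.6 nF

Step 1 — Angular frequency: ω = 2π·f = 2π·66.2 = 415.9 rad/s.
Step 2 — Component impedances:
  R: Z = R = 30 Ω
  C: Z = 1/(jωC) = -j/(ω·C) = 0 - j1.064e+05 Ω
Step 3 — Series combination: Z_total = R + C = 30 - j1.064e+05 Ω = 1.064e+05∠-90.0° Ω.
Step 4 — Power factor: PF = cos(φ) = Re(Z)/|Z| = 30/1.064e+05 = 0.000282.
Step 5 — Type: Im(Z) = -1.064e+05 ⇒ leading (phase φ = -90.0°).

PF = 0.000282 (leading, φ = -90.0°)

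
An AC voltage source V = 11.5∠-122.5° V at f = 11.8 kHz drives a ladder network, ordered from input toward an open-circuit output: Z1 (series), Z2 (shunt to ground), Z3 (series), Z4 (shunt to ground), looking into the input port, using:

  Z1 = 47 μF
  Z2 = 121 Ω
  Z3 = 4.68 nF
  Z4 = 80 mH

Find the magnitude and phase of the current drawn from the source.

Step 1 — Angular frequency: ω = 2π·f = 2π·1.18e+04 = 7.414e+04 rad/s.
Step 2 — Component impedances:
  Z1: Z = 1/(jωC) = -j/(ω·C) = 0 - j0.287 Ω
  Z2: Z = R = 121 Ω
  Z3: Z = 1/(jωC) = -j/(ω·C) = 0 - j2882 Ω
  Z4: Z = jωL = j·7.414e+04·0.08 = 0 + j5931 Ω
Step 3 — Ladder network (open output): work backward from the far end, alternating series and parallel combinations. Z_in = 120.8 + j4.507 Ω = 120.9∠2.1° Ω.
Step 4 — Source phasor: V = 11.5∠-122.5° V = -6.179 - j9.699 V.
Step 5 — Ohm's law: I = V / Z_total = (-6.179 - j9.699) / (120.8 + j4.507) = -0.05407 - j0.07827 A.
Step 6 — Convert to polar: |I| = 0.09512 A, ∠I = -124.6°.

I = 0.09512∠-124.6° A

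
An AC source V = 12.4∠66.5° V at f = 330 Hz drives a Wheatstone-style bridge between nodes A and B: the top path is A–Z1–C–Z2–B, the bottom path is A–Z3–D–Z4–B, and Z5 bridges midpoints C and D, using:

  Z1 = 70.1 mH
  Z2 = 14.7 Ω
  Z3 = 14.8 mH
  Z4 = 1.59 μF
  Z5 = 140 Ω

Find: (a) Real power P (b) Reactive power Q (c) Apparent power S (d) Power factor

Step 1 — Angular frequency: ω = 2π·f = 2π·330 = 2073 rad/s.
Step 2 — Component impedances:
  Z1: Z = jωL = j·2073·0.0701 = 0 + j145.3 Ω
  Z2: Z = R = 14.7 Ω
  Z3: Z = jωL = j·2073·0.0148 = 0 + j30.69 Ω
  Z4: Z = 1/(jωC) = -j/(ω·C) = 0 - j303.3 Ω
  Z5: Z = R = 140 Ω
Step 3 — Bridge requires nodal analysis (the Z5 bridge couples midpoints C and D, so the two paths cannot be reduced to a simple series/parallel combination). Setting node B to ground and injecting 1 A at node A, the 3-node admittance system at A, C, D solves to V_A = Z_AB = 101.4 + j42.14 Ω = 109.8∠22.6° Ω.
Step 4 — Source phasor: V = 12.4∠66.5° V = 4.944 + j11.37 V.
Step 5 — Current: I = V / Z = 0.08129 + j0.07833 A = 0.1129∠43.9° A.
Step 6 — Complex power: S = V·I* = 1.293 + j0.537 VA.
Step 7 — Real power: P = Re(S) = 1.293 W.
Step 8 — Reactive power: Q = Im(S) = 0.537 VAR.
Step 9 — Apparent power: |S| = 1.4 VA.
Step 10 — Power factor: PF = P/|S| = 0.9235 (lagging).

(a) P = 1.293 W  (b) Q = 0.537 VAR  (c) S = 1.4 VA  (d) PF = 0.9235 (lagging)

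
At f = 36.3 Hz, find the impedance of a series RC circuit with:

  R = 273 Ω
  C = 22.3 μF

Step 1 — Angular frequency: ω = 2π·f = 2π·36.3 = 228.1 rad/s.
Step 2 — Component impedances:
  R: Z = R = 273 Ω
  C: Z = 1/(jωC) = -j/(ω·C) = 0 - j196.6 Ω
Step 3 — Series combination: Z_total = R + C = 273 - j196.6 Ω = 336.4∠-35.8° Ω.

Z = 273 - j196.6 Ω = 336.4∠-35.8° Ω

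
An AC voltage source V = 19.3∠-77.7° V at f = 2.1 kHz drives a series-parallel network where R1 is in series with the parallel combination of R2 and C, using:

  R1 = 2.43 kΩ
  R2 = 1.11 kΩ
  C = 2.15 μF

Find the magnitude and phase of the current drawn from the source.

Step 1 — Angular frequency: ω = 2π·f = 2π·2100 = 1.319e+04 rad/s.
Step 2 — Component impedances:
  R1: Z = R = 2430 Ω
  R2: Z = R = 1110 Ω
  C: Z = 1/(jωC) = -j/(ω·C) = 0 - j35.25 Ω
Step 3 — Parallel branch: R2 || C = 1/(1/R2 + 1/C) = 1.118 - j35.21 Ω.
Step 4 — Series with R1: Z_total = R1 + (R2 || C) = 2431 - j35.21 Ω = 2431∠-0.8° Ω.
Step 5 — Source phasor: V = 19.3∠-77.7° V = 4.111 - j18.86 V.
Step 6 — Ohm's law: I = V / Z_total = (4.111 - j18.86) / (2431 - j35.21) = 0.001803 - j0.00773 A.
Step 7 — Convert to polar: |I| = 0.007938 A, ∠I = -76.9°.

I = 0.007938∠-76.9° A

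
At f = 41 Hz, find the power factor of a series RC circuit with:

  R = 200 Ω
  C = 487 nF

Step 1 — Angular frequency: ω = 2π·f = 2π·41 = 257.6 rad/s.
Step 2 — Component impedances:
  R: Z = R = 200 Ω
  C: Z = 1/(jωC) = -j/(ω·C) = 0 - j7971 Ω
Step 3 — Series combination: Z_total = R + C = 200 - j7971 Ω = 7973∠-88.6° Ω.
Step 4 — Power factor: PF = cos(φ) = Re(Z)/|Z| = 200/7973 = 0.02508.
Step 5 — Type: Im(Z) = -7971 ⇒ leading (phase φ = -88.6°).

PF = 0.02508 (leading, φ = -88.6°)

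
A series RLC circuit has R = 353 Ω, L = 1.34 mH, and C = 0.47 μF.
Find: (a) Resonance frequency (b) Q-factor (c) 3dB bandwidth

Step 1 — Resonance condition Im(Z)=0 gives ω₀ = 1/√(LC).
Step 2 — ω₀ = 1/√(0.00134·4.7e-07) = 3.985e+04 rad/s.
Step 3 — f₀ = ω₀/(2π) = 6342 Hz.
Step 4 — Series Q: Q = ω₀L/R = 3.985e+04·0.00134/353 = 0.1513.
Step 5 — 3dB bandwidth: Δω = ω₀/Q = 2.634e+05 rad/s; BW = Δω/(2π) = 4.193e+04 Hz.

(a) f₀ = 6342 Hz  (b) Q = 0.1513  (c) BW = 4.193e+04 Hz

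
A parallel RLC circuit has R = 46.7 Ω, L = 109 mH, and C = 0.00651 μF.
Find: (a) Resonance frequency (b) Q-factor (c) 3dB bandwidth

Step 1 — Resonance: ω₀ = 1/√(LC) = 1/√(0.109·6.51e-09) = 3.754e+04 rad/s.
Step 2 — f₀ = ω₀/(2π) = 5975 Hz.
Step 3 — Parallel Q: Q = R/(ω₀L) = 46.7/(3.754e+04·0.109) = 0.01141.
Step 4 — Bandwidth: Δω = ω₀/Q = 3.289e+06 rad/s; BW = Δω/(2π) = 5.235e+05 Hz.

(a) f₀ = 5975 Hz  (b) Q = 0.01141  (c) BW = 5.235e+05 Hz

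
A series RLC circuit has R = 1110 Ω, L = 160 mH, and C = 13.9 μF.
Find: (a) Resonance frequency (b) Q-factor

Step 1 — Resonance condition Im(Z)=0 gives ω₀ = 1/√(LC).
Step 2 — ω₀ = 1/√(0.16·1.39e-05) = 670.6 rad/s.
Step 3 — f₀ = ω₀/(2π) = 106.7 Hz.
Step 4 — Series Q: Q = ω₀L/R = 670.6·0.16/1110 = 0.09666.

(a) f₀ = 106.7 Hz  (b) Q = 0.09666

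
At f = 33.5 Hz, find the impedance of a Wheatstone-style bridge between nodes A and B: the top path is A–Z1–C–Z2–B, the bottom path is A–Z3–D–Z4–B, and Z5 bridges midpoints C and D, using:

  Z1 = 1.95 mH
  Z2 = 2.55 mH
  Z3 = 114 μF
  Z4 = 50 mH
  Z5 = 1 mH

Step 1 — Angular frequency: ω = 2π·f = 2π·33.5 = 210.5 rad/s.
Step 2 — Component impedances:
  Z1: Z = jωL = j·210.5·0.00195 = 0 + j0.4104 Ω
  Z2: Z = jωL = j·210.5·0.00255 = 0 + j0.5367 Ω
  Z3: Z = 1/(jωC) = -j/(ω·C) = 0 - j41.67 Ω
  Z4: Z = jωL = j·210.5·0.05 = 0 + j10.52 Ω
  Z5: Z = jωL = j·210.5·0.001 = 0 + j0.2105 Ω
Step 3 — Bridge requires nodal analysis (the Z5 bridge couples midpoints C and D, so the two paths cannot be reduced to a simple series/parallel combination). Setting node B to ground and injecting 1 A at node A, the 3-node admittance system at A, C, D solves to V_A = Z_AB = 0 + j0.9259 Ω = 0.9259∠90.0° Ω.

Z = 0 + j0.9259 Ω = 0.9259∠90.0° Ω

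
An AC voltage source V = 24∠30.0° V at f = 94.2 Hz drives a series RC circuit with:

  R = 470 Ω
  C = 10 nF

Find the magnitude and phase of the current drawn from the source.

Step 1 — Angular frequency: ω = 2π·f = 2π·94.2 = 591.9 rad/s.
Step 2 — Component impedances:
  R: Z = R = 470 Ω
  C: Z = 1/(jωC) = -j/(ω·C) = 0 - j1.69e+05 Ω
Step 3 — Series combination: Z_total = R + C = 470 - j1.69e+05 Ω = 1.69e+05∠-89.8° Ω.
Step 4 — Source phasor: V = 24∠30.0° V = 20.78 + j12 V.
Step 5 — Ohm's law: I = V / Z_total = (20.78 + j12) / (470 - j1.69e+05) = -7.068e-05 + j0.0001232 A.
Step 6 — Convert to polar: |I| = 0.000142 A, ∠I = 119.8°.

I = 0.000142∠119.8° A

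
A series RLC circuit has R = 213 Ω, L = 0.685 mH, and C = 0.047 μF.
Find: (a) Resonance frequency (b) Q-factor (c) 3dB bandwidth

Step 1 — Resonance condition Im(Z)=0 gives ω₀ = 1/√(LC).
Step 2 — ω₀ = 1/√(0.000685·4.7e-08) = 1.762e+05 rad/s.
Step 3 — f₀ = ω₀/(2π) = 2.805e+04 Hz.
Step 4 — Series Q: Q = ω₀L/R = 1.762e+05·0.000685/213 = 0.5668.
Step 5 — 3dB bandwidth: Δω = ω₀/Q = 3.109e+05 rad/s; BW = Δω/(2π) = 4.949e+04 Hz.

(a) f₀ = 2.805e+04 Hz  (b) Q = 0.5668  (c) BW = 4.949e+04 Hz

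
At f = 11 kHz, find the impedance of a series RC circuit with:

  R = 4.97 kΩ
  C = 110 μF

Step 1 — Angular frequency: ω = 2π·f = 2π·1.1e+04 = 6.912e+04 rad/s.
Step 2 — Component impedances:
  R: Z = R = 4970 Ω
  C: Z = 1/(jωC) = -j/(ω·C) = 0 - j0.1315 Ω
Step 3 — Series combination: Z_total = R + C = 4970 - j0.1315 Ω = 4970∠-0.0° Ω.

Z = 4970 - j0.1315 Ω = 4970∠-0.0° Ω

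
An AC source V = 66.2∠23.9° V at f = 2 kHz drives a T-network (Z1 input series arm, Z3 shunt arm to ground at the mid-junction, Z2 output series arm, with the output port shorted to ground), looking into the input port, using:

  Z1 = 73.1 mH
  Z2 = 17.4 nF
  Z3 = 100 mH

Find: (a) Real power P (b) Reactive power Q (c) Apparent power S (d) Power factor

Step 1 — Angular frequency: ω = 2π·f = 2π·2000 = 1.257e+04 rad/s.
Step 2 — Component impedances:
  Z1: Z = jωL = j·1.257e+04·0.0731 = 0 + j918.6 Ω
  Z2: Z = 1/(jωC) = -j/(ω·C) = 0 - j4573 Ω
  Z3: Z = jωL = j·1.257e+04·0.1 = 0 + j1257 Ω
Step 3 — With the output port shorted to ground, the output series arm Z2 runs from the junction to ground; the shunt arm Z3 also runs from the junction to ground. They appear in parallel: Z3 || Z2 = 0 + j1733 Ω.
Step 4 — Series with input arm Z1: Z_in = Z1 + (Z3 || Z2) = 0 + j2651 Ω = 2651∠90.0° Ω.
Step 5 — Source phasor: V = 66.2∠23.9° V = 60.52 + j26.82 V.
Step 6 — Current: I = V / Z = 0.01012 - j0.02283 A = 0.02497∠-66.1° A.
Step 7 — Complex power: S = V·I* = 0 + j1.653 VA.
Step 8 — Real power: P = Re(S) = 0 W.
Step 9 — Reactive power: Q = Im(S) = 1.653 VAR.
Step 10 — Apparent power: |S| = 1.653 VA.
Step 11 — Power factor: PF = P/|S| = 0 (lagging).

(a) P = 0 W  (b) Q = 1.653 VAR  (c) S = 1.653 VA  (d) PF = 0 (lagging)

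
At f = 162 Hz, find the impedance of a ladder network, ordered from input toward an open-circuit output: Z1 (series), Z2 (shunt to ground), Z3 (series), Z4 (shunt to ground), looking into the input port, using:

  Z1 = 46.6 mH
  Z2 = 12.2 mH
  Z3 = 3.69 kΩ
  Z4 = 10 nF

Step 1 — Angular frequency: ω = 2π·f = 2π·162 = 1018 rad/s.
Step 2 — Component impedances:
  Z1: Z = jωL = j·1018·0.0466 = 0 + j47.43 Ω
  Z2: Z = jωL = j·1018·0.0122 = 0 + j12.42 Ω
  Z3: Z = R = 3690 Ω
  Z4: Z = 1/(jωC) = -j/(ω·C) = 0 - j9.824e+04 Ω
Step 3 — Ladder network (open output): work backward from the far end, alternating series and parallel combinations. Z_in = 5.889e-05 + j59.85 Ω = 59.85∠90.0° Ω.

Z = 5.889e-05 + j59.85 Ω = 59.85∠90.0° Ω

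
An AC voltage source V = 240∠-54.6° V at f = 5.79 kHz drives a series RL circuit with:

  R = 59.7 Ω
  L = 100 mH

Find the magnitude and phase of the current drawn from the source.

Step 1 — Angular frequency: ω = 2π·f = 2π·5790 = 3.638e+04 rad/s.
Step 2 — Component impedances:
  R: Z = R = 59.7 Ω
  L: Z = jωL = j·3.638e+04·0.1 = 0 + j3638 Ω
Step 3 — Series combination: Z_total = R + L = 59.7 + j3638 Ω = 3638∠89.1° Ω.
Step 4 — Source phasor: V = 240∠-54.6° V = 139 - j195.6 V.
Step 5 — Ohm's law: I = V / Z_total = (139 - j195.6) / (59.7 + j3638) = -0.05313 - j0.03909 A.
Step 6 — Convert to polar: |I| = 0.06596 A, ∠I = -143.7°.

I = 0.06596∠-143.7° A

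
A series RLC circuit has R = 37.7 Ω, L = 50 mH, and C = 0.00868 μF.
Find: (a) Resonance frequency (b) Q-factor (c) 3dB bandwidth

Step 1 — Resonance: ω₀ = 1/√(LC) = 1/√(0.05·8.68e-09) = 4.8e+04 rad/s.
Step 2 — f₀ = ω₀/(2π) = 7640 Hz.
Step 3 — Series Q: Q = ω₀L/R = 4.8e+04·0.05/37.7 = 63.66.
Step 4 — Bandwidth: Δω = ω₀/Q = 754 rad/s; BW = Δω/(2π) = 120 Hz.

(a) f₀ = 7640 Hz  (b) Q = 63.66  (c) BW = 120 Hz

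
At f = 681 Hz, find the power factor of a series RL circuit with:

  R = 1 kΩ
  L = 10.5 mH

Step 1 — Angular frequency: ω = 2π·f = 2π·681 = 4279 rad/s.
Step 2 — Component impedances:
  R: Z = R = 1000 Ω
  L: Z = jωL = j·4279·0.0105 = 0 + j44.93 Ω
Step 3 — Series combination: Z_total = R + L = 1000 + j44.93 Ω = 1001∠2.6° Ω.
Step 4 — Power factor: PF = cos(φ) = Re(Z)/|Z| = 1000/1001 = 0.999.
Step 5 — Type: Im(Z) = 44.93 ⇒ lagging (phase φ = 2.6°).

PF = 0.999 (lagging, φ = 2.6°)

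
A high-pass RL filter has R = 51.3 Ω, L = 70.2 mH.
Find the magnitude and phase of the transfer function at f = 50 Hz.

Step 1 — Angular frequency: ω = 2π·50 = 314.2 rad/s.
Step 2 — Transfer function: H(jω) = jωL/(R + jωL).
Step 3 — Numerator jωL = j·22.05; denominator R + jωL = 51.3 + j22.05.
Step 4 — H = 0.156 + j0.3628.
Step 5 — Magnitude: |H| = 0.395 (-8.1 dB); phase: φ = 66.7°.

|H| = 0.395 (-8.1 dB), φ = 66.7°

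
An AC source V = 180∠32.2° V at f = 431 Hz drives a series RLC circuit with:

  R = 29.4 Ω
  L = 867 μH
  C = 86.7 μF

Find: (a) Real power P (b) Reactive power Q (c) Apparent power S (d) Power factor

Step 1 — Angular frequency: ω = 2π·f = 2π·431 = 2708 rad/s.
Step 2 — Component impedances:
  R: Z = R = 29.4 Ω
  L: Z = jωL = j·2708·0.000867 = 0 + j2.348 Ω
  C: Z = 1/(jωC) = -j/(ω·C) = 0 - j4.259 Ω
Step 3 — Series combination: Z_total = R + L + C = 29.4 - j1.911 Ω = 29.46∠-3.7° Ω.
Step 4 — Source phasor: V = 180∠32.2° V = 152.3 + j95.92 V.
Step 5 — Current: I = V / Z = 4.948 + j3.584 A = 6.11∠35.9° A.
Step 6 — Complex power: S = V·I* = 1097 - j71.34 VA.
Step 7 — Real power: P = Re(S) = 1097 W.
Step 8 — Reactive power: Q = Im(S) = -71.34 VAR.
Step 9 — Apparent power: |S| = 1100 VA.
Step 10 — Power factor: PF = P/|S| = 0.9979 (leading).

(a) P = 1097 W  (b) Q = -71.34 VAR  (c) S = 1100 VA  (d) PF = 0.9979 (leading)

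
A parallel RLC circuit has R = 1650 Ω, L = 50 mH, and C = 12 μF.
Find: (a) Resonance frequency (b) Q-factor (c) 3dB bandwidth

Step 1 — Resonance: ω₀ = 1/√(LC) = 1/√(0.05·1.2e-05) = 1291 rad/s.
Step 2 — f₀ = ω₀/(2π) = 205.5 Hz.
Step 3 — Parallel Q: Q = R/(ω₀L) = 1650/(1291·0.05) = 25.56.
Step 4 — Bandwidth: Δω = ω₀/Q = 50.51 rad/s; BW = Δω/(2π) = 8.038 Hz.

(a) f₀ = 205.5 Hz  (b) Q = 25.56  (c) BW = 8.038 Hz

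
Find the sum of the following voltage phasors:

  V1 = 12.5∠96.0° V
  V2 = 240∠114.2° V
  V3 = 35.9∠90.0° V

Step 1 — Convert each phasor to rectangular form:
  V1 = 12.5·(cos(96.0°) + j·sin(96.0°)) = -1.307 + j12.43 V
  V2 = 240·(cos(114.2°) + j·sin(114.2°)) = -98.38 + j218.9 V
  V3 = 35.9·(cos(90.0°) + j·sin(90.0°)) = 0 + j35.9 V
Step 2 — Sum components: V_total = -99.69 + j267.2 V.
Step 3 — Convert to polar: |V_total| = 285.2 V, ∠V_total = 110.5°.

V_total = 285.2∠110.5° V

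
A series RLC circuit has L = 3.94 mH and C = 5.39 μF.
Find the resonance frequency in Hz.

Step 1 — Resonance condition Im(Z)=0 gives ω₀ = 1/√(LC).
Step 2 — ω₀ = 1/√(0.00394·5.39e-06) = 6862 rad/s.
Step 3 — f₀ = ω₀/(2π) = 1092 Hz.

f₀ = 1092 Hz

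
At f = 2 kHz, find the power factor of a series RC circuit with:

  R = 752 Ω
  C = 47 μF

Step 1 — Angular frequency: ω = 2π·f = 2π·2000 = 1.257e+04 rad/s.
Step 2 — Component impedances:
  R: Z = R = 752 Ω
  C: Z = 1/(jωC) = -j/(ω·C) = 0 - j1.693 Ω
Step 3 — Series combination: Z_total = R + C = 752 - j1.693 Ω = 752∠-0.1° Ω.
Step 4 — Power factor: PF = cos(φ) = Re(Z)/|Z| = 752/752 = 1.
Step 5 — Type: Im(Z) = -1.693 ⇒ leading (phase φ = -0.1°).

PF = 1 (leading, φ = -0.1°)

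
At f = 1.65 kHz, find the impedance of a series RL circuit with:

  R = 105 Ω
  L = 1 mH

Step 1 — Angular frequency: ω = 2π·f = 2π·1650 = 1.037e+04 rad/s.
Step 2 — Component impedances:
  R: Z = R = 105 Ω
  L: Z = jωL = j·1.037e+04·0.001 = 0 + j10.37 Ω
Step 3 — Series combination: Z_total = R + L = 105 + j10.37 Ω = 105.5∠5.6° Ω.

Z = 105 + j10.37 Ω = 105.5∠5.6° Ω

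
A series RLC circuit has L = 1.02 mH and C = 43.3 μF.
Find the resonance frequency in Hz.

Step 1 — Resonance condition Im(Z)=0 gives ω₀ = 1/√(LC).
Step 2 — ω₀ = 1/√(0.00102·4.33e-05) = 4758 rad/s.
Step 3 — f₀ = ω₀/(2π) = 757.3 Hz.

f₀ = 757.3 Hz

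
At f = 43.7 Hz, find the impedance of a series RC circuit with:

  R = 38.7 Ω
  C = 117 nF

Step 1 — Angular frequency: ω = 2π·f = 2π·43.7 = 274.6 rad/s.
Step 2 — Component impedances:
  R: Z = R = 38.7 Ω
  C: Z = 1/(jωC) = -j/(ω·C) = 0 - j3.113e+04 Ω
Step 3 — Series combination: Z_total = R + C = 38.7 - j3.113e+04 Ω = 3.113e+04∠-89.9° Ω.

Z = 38.7 - j3.113e+04 Ω = 3.113e+04∠-89.9° Ω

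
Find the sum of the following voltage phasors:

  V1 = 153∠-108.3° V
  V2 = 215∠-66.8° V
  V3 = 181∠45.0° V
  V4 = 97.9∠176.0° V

Step 1 — Convert each phasor to rectangular form:
  V1 = 153·(cos(-108.3°) + j·sin(-108.3°)) = -48.04 - j145.3 V
  V2 = 215·(cos(-66.8°) + j·sin(-66.8°)) = 84.7 - j197.6 V
  V3 = 181·(cos(45.0°) + j·sin(45.0°)) = 128 + j128 V
  V4 = 97.9·(cos(176.0°) + j·sin(176.0°)) = -97.66 + j6.829 V
Step 2 — Sum components: V_total = 66.98 - j208.1 V.
Step 3 — Convert to polar: |V_total| = 218.6 V, ∠V_total = -72.2°.

V_total = 218.6∠-72.2° V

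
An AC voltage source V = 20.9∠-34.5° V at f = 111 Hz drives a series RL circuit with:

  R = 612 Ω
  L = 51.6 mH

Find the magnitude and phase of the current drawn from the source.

Step 1 — Angular frequency: ω = 2π·f = 2π·111 = 697.4 rad/s.
Step 2 — Component impedances:
  R: Z = R = 612 Ω
  L: Z = jωL = j·697.4·0.0516 = 0 + j35.99 Ω
Step 3 — Series combination: Z_total = R + L = 612 + j35.99 Ω = 613.1∠3.4° Ω.
Step 4 — Source phasor: V = 20.9∠-34.5° V = 17.22 - j11.84 V.
Step 5 — Ohm's law: I = V / Z_total = (17.22 - j11.84) / (612 + j35.99) = 0.02691 - j0.02093 A.
Step 6 — Convert to polar: |I| = 0.03409 A, ∠I = -37.9°.

I = 0.03409∠-37.9° A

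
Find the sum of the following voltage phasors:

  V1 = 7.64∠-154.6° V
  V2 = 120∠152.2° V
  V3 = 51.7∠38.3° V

Step 1 — Convert each phasor to rectangular form:
  V1 = 7.64·(cos(-154.6°) + j·sin(-154.6°)) = -6.901 - j3.277 V
  V2 = 120·(cos(152.2°) + j·sin(152.2°)) = -106.1 + j55.97 V
  V3 = 51.7·(cos(38.3°) + j·sin(38.3°)) = 40.57 + j32.04 V
Step 2 — Sum components: V_total = -72.48 + j84.73 V.
Step 3 — Convert to polar: |V_total| = 111.5 V, ∠V_total = 130.5°.

V_total = 111.5∠130.5° V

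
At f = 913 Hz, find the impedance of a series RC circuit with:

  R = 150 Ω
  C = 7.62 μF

Step 1 — Angular frequency: ω = 2π·f = 2π·913 = 5737 rad/s.
Step 2 — Component impedances:
  R: Z = R = 150 Ω
  C: Z = 1/(jωC) = -j/(ω·C) = 0 - j22.88 Ω
Step 3 — Series combination: Z_total = R + C = 150 - j22.88 Ω = 151.7∠-8.7° Ω.

Z = 150 - j22.88 Ω = 151.7∠-8.7° Ω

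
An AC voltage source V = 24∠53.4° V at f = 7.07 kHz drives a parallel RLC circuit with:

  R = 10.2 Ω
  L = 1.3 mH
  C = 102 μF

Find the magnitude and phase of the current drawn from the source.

Step 1 — Angular frequency: ω = 2π·f = 2π·7070 = 4.442e+04 rad/s.
Step 2 — Component impedances:
  R: Z = R = 10.2 Ω
  L: Z = jωL = j·4.442e+04·0.0013 = 0 + j57.75 Ω
  C: Z = 1/(jωC) = -j/(ω·C) = 0 - j0.2207 Ω
Step 3 — Parallel combination: 1/Z_total = 1/R + 1/L + 1/C; Z_total = 0.00481 - j0.2214 Ω = 0.2215∠-88.8° Ω.
Step 4 — Source phasor: V = 24∠53.4° V = 14.31 + j19.27 V.
Step 5 — Ohm's law: I = V / Z_total = (14.31 + j19.27) / (0.00481 - j0.2214) = -85.57 + j66.48 A.
Step 6 — Convert to polar: |I| = 108.4 A, ∠I = 142.2°.

I = 108.4∠142.2° A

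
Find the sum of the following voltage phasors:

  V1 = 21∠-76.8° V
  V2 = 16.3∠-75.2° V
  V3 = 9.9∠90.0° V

Step 1 — Convert each phasor to rectangular form:
  V1 = 21·(cos(-76.8°) + j·sin(-76.8°)) = 4.795 - j20.45 V
  V2 = 16.3·(cos(-75.2°) + j·sin(-75.2°)) = 4.164 - j15.76 V
  V3 = 9.9·(cos(90.0°) + j·sin(90.0°)) = 0 + j9.9 V
Step 2 — Sum components: V_total = 8.959 - j26.3 V.
Step 3 — Convert to polar: |V_total| = 27.79 V, ∠V_total = -71.2°.

V_total = 27.79∠-71.2° V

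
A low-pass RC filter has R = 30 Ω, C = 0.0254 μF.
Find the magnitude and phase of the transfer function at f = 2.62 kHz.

Step 1 — Angular frequency: ω = 2π·2620 = 1.646e+04 rad/s.
Step 2 — Transfer function: H(jω) = 1/(1 + jωRC).
Step 3 — Denominator: 1 + jωRC = 1 + j·1.646e+04·30·2.54e-08 = 1 + j0.01254.
Step 4 — H = 0.9998 - j0.01254.
Step 5 — Magnitude: |H| = 0.9999 (-0.0 dB); phase: φ = -0.7°.

|H| = 0.9999 (-0.0 dB), φ = -0.7°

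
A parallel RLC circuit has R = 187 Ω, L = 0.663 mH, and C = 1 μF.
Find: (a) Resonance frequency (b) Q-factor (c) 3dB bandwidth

Step 1 — Resonance: ω₀ = 1/√(LC) = 1/√(0.000663·1e-06) = 3.884e+04 rad/s.
Step 2 — f₀ = ω₀/(2π) = 6181 Hz.
Step 3 — Parallel Q: Q = R/(ω₀L) = 187/(3.884e+04·0.000663) = 7.262.
Step 4 — Bandwidth: Δω = ω₀/Q = 5348 rad/s; BW = Δω/(2π) = 851.1 Hz.

(a) f₀ = 6181 Hz  (b) Q = 7.262  (c) BW = 851.1 Hz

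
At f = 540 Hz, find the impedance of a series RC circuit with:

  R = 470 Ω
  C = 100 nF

Step 1 — Angular frequency: ω = 2π·f = 2π·540 = 3393 rad/s.
Step 2 — Component impedances:
  R: Z = R = 470 Ω
  C: Z = 1/(jωC) = -j/(ω·C) = 0 - j2947 Ω
Step 3 — Series combination: Z_total = R + C = 470 - j2947 Ω = 2985∠-80.9° Ω.

Z = 470 - j2947 Ω = 2985∠-80.9° Ω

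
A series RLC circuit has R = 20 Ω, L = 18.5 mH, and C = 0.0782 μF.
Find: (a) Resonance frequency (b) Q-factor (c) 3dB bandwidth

Step 1 — Resonance: ω₀ = 1/√(LC) = 1/√(0.0185·7.82e-08) = 2.629e+04 rad/s.
Step 2 — f₀ = ω₀/(2π) = 4184 Hz.
Step 3 — Series Q: Q = ω₀L/R = 2.629e+04·0.0185/20 = 24.32.
Step 4 — Bandwidth: Δω = ω₀/Q = 1081 rad/s; BW = Δω/(2π) = 172.1 Hz.

(a) f₀ = 4184 Hz  (b) Q = 24.32  (c) BW = 172.1 Hz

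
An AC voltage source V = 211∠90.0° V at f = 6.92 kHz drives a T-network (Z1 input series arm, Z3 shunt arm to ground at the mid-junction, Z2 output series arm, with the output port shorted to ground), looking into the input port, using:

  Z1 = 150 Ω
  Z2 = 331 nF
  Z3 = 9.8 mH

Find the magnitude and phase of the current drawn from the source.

Step 1 — Angular frequency: ω = 2π·f = 2π·6920 = 4.348e+04 rad/s.
Step 2 — Component impedances:
  Z1: Z = R = 150 Ω
  Z2: Z = 1/(jωC) = -j/(ω·C) = 0 - j69.48 Ω
  Z3: Z = jωL = j·4.348e+04·0.0098 = 0 + j426.1 Ω
Step 3 — With the output port shorted to ground, the output series arm Z2 runs from the junction to ground; the shunt arm Z3 also runs from the junction to ground. They appear in parallel: Z3 || Z2 = 0 - j83.02 Ω.
Step 4 — Series with input arm Z1: Z_in = Z1 + (Z3 || Z2) = 150 - j83.02 Ω = 171.4∠-29.0° Ω.
Step 5 — Source phasor: V = 211∠90.0° V = 0 + j211 V.
Step 6 — Ohm's law: I = V / Z_total = (0 + j211) / (150 - j83.02) = -0.596 + j1.077 A.
Step 7 — Convert to polar: |I| = 1.231 A, ∠I = 119.0°.

I = 1.231∠119.0° A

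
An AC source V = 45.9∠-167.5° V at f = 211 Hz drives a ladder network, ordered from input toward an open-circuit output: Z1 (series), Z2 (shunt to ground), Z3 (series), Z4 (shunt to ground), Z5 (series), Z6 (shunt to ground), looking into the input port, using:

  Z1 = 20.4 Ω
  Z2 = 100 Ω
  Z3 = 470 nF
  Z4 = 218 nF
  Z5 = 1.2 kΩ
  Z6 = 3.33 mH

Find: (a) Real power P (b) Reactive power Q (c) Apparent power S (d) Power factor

Step 1 — Angular frequency: ω = 2π·f = 2π·211 = 1326 rad/s.
Step 2 — Component impedances:
  Z1: Z = R = 20.4 Ω
  Z2: Z = R = 100 Ω
  Z3: Z = 1/(jωC) = -j/(ω·C) = 0 - j1605 Ω
  Z4: Z = 1/(jωC) = -j/(ω·C) = 0 - j3460 Ω
  Z5: Z = R = 1200 Ω
  Z6: Z = jωL = j·1326·0.00333 = 0 + j4.415 Ω
Step 3 — Ladder network (open output): work backward from the far end, alternating series and parallel combinations. Z_in = 118.2 - j3.744 Ω = 118.2∠-1.8° Ω.
Step 4 — Source phasor: V = 45.9∠-167.5° V = -44.81 - j9.935 V.
Step 5 — Current: I = V / Z = -0.3762 - j0.09598 A = 0.3882∠-165.7° A.
Step 6 — Complex power: S = V·I* = 17.81 - j0.5642 VA.
Step 7 — Real power: P = Re(S) = 17.81 W.
Step 8 — Reactive power: Q = Im(S) = -0.5642 VAR.
Step 9 — Apparent power: |S| = 17.82 VA.
Step 10 — Power factor: PF = P/|S| = 0.9995 (leading).

(a) P = 17.81 W  (b) Q = -0.5642 VAR  (c) S = 17.82 VA  (d) PF = 0.9995 (leading)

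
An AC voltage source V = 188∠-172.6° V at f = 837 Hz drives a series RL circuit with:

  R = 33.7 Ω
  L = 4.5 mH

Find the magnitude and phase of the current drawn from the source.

Step 1 — Angular frequency: ω = 2π·f = 2π·837 = 5259 rad/s.
Step 2 — Component impedances:
  R: Z = R = 33.7 Ω
  L: Z = jωL = j·5259·0.0045 = 0 + j23.67 Ω
Step 3 — Series combination: Z_total = R + L = 33.7 + j23.67 Ω = 41.18∠35.1° Ω.
Step 4 — Source phasor: V = 188∠-172.6° V = -186.4 - j24.21 V.
Step 5 — Ohm's law: I = V / Z_total = (-186.4 - j24.21) / (33.7 + j23.67) = -4.043 + j2.121 A.
Step 6 — Convert to polar: |I| = 4.565 A, ∠I = 152.3°.

I = 4.565∠152.3° A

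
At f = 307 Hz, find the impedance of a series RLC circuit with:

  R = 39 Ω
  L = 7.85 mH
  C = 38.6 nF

Step 1 — Angular frequency: ω = 2π·f = 2π·307 = 1929 rad/s.
Step 2 — Component impedances:
  R: Z = R = 39 Ω
  L: Z = jωL = j·1929·0.00785 = 0 + j15.14 Ω
  C: Z = 1/(jωC) = -j/(ω·C) = 0 - j1.343e+04 Ω
Step 3 — Series combination: Z_total = R + L + C = 39 - j1.342e+04 Ω = 1.342e+04∠-89.8° Ω.

Z = 39 - j1.342e+04 Ω = 1.342e+04∠-89.8° Ω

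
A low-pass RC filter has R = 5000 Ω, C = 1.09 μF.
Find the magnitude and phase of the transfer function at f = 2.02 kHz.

Step 1 — Angular frequency: ω = 2π·2020 = 1.269e+04 rad/s.
Step 2 — Transfer function: H(jω) = 1/(1 + jωRC).
Step 3 — Denominator: 1 + jωRC = 1 + j·1.269e+04·5000·1.09e-06 = 1 + j69.17.
Step 4 — H = 0.000209 - j0.01445.
Step 5 — Magnitude: |H| = 0.01446 (-36.8 dB); phase: φ = -89.2°.

|H| = 0.01446 (-36.8 dB), φ = -89.2°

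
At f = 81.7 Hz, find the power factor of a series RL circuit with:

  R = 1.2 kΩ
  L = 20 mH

Step 1 — Angular frequency: ω = 2π·f = 2π·81.7 = 513.3 rad/s.
Step 2 — Component impedances:
  R: Z = R = 1200 Ω
  L: Z = jωL = j·513.3·0.02 = 0 + j10.27 Ω
Step 3 — Series combination: Z_total = R + L = 1200 + j10.27 Ω = 1200∠0.5° Ω.
Step 4 — Power factor: PF = cos(φ) = Re(Z)/|Z| = 1200/1200 = 1.
Step 5 — Type: Im(Z) = 10.27 ⇒ lagging (phase φ = 0.5°).

PF = 1 (lagging, φ = 0.5°)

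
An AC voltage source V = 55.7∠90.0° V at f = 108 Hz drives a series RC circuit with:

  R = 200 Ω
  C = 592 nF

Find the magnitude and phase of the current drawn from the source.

Step 1 — Angular frequency: ω = 2π·f = 2π·108 = 678.6 rad/s.
Step 2 — Component impedances:
  R: Z = R = 200 Ω
  C: Z = 1/(jωC) = -j/(ω·C) = 0 - j2489 Ω
Step 3 — Series combination: Z_total = R + C = 200 - j2489 Ω = 2497∠-85.4° Ω.
Step 4 — Source phasor: V = 55.7∠90.0° V = 0 + j55.7 V.
Step 5 — Ohm's law: I = V / Z_total = (0 + j55.7) / (200 - j2489) = -0.02223 + j0.001786 A.
Step 6 — Convert to polar: |I| = 0.0223 A, ∠I = 175.4°.

I = 0.0223∠175.4° A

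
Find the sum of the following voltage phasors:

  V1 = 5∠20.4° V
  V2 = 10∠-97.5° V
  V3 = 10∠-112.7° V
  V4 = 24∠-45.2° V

Step 1 — Convert each phasor to rectangular form:
  V1 = 5·(cos(20.4°) + j·sin(20.4°)) = 4.686 + j1.743 V
  V2 = 10·(cos(-97.5°) + j·sin(-97.5°)) = -1.305 - j9.914 V
  V3 = 10·(cos(-112.7°) + j·sin(-112.7°)) = -3.859 - j9.225 V
  V4 = 24·(cos(-45.2°) + j·sin(-45.2°)) = 16.91 - j17.03 V
Step 2 — Sum components: V_total = 16.43 - j34.43 V.
Step 3 — Convert to polar: |V_total| = 38.15 V, ∠V_total = -64.5°.

V_total = 38.15∠-64.5° V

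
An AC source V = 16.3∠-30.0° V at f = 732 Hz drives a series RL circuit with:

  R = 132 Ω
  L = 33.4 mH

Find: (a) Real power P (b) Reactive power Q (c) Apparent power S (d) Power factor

Step 1 — Angular frequency: ω = 2π·f = 2π·732 = 4599 rad/s.
Step 2 — Component impedances:
  R: Z = R = 132 Ω
  L: Z = jωL = j·4599·0.0334 = 0 + j153.6 Ω
Step 3 — Series combination: Z_total = R + L = 132 + j153.6 Ω = 202.5∠49.3° Ω.
Step 4 — Source phasor: V = 16.3∠-30.0° V = 14.12 - j8.15 V.
Step 5 — Current: I = V / Z = 0.0149 - j0.07909 A = 0.08048∠-79.3° A.
Step 6 — Complex power: S = V·I* = 0.8549 + j0.9949 VA.
Step 7 — Real power: P = Re(S) = 0.8549 W.
Step 8 — Reactive power: Q = Im(S) = 0.9949 VAR.
Step 9 — Apparent power: |S| = 1.312 VA.
Step 10 — Power factor: PF = P/|S| = 0.6517 (lagging).

(a) P = 0.8549 W  (b) Q = 0.9949 VAR  (c) S = 1.312 VA  (d) PF = 0.6517 (lagging)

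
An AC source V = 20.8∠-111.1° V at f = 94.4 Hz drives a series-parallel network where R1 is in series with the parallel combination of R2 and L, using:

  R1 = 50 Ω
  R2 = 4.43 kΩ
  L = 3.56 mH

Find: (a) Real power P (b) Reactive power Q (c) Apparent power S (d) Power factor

Step 1 — Angular frequency: ω = 2π·f = 2π·94.4 = 593.1 rad/s.
Step 2 — Component impedances:
  R1: Z = R = 50 Ω
  R2: Z = R = 4430 Ω
  L: Z = jωL = j·593.1·0.00356 = 0 + j2.112 Ω
Step 3 — Parallel branch: R2 || L = 1/(1/R2 + 1/L) = 0.001006 + j2.112 Ω.
Step 4 — Series with R1: Z_total = R1 + (R2 || L) = 50 + j2.112 Ω = 50.05∠2.4° Ω.
Step 5 — Source phasor: V = 20.8∠-111.1° V = -7.488 - j19.41 V.
Step 6 — Current: I = V / Z = -0.1658 - j0.3811 A = 0.4156∠-113.5° A.
Step 7 — Complex power: S = V·I* = 8.637 + j0.3648 VA.
Step 8 — Real power: P = Re(S) = 8.637 W.
Step 9 — Reactive power: Q = Im(S) = 0.3648 VAR.
Step 10 — Apparent power: |S| = 8.645 VA.
Step 11 — Power factor: PF = P/|S| = 0.9991 (lagging).

(a) P = 8.637 W  (b) Q = 0.3648 VAR  (c) S = 8.645 VA  (d) PF = 0.9991 (lagging)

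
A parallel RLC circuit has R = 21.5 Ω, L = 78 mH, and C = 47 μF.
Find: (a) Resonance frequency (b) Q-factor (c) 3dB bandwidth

Step 1 — Resonance: ω₀ = 1/√(LC) = 1/√(0.078·4.7e-05) = 522.3 rad/s.
Step 2 — f₀ = ω₀/(2π) = 83.12 Hz.
Step 3 — Parallel Q: Q = R/(ω₀L) = 21.5/(522.3·0.078) = 0.5278.
Step 4 — Bandwidth: Δω = ω₀/Q = 989.6 rad/s; BW = Δω/(2π) = 157.5 Hz.

(a) f₀ = 83.12 Hz  (b) Q = 0.5278  (c) BW = 157.5 Hz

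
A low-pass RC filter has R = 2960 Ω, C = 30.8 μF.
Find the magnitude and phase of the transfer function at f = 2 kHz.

Step 1 — Angular frequency: ω = 2π·2000 = 1.257e+04 rad/s.
Step 2 — Transfer function: H(jω) = 1/(1 + jωRC).
Step 3 — Denominator: 1 + jωRC = 1 + j·1.257e+04·2960·3.08e-05 = 1 + j1146.
Step 4 — H = 7.619e-07 - j0.0008729.
Step 5 — Magnitude: |H| = 0.0008729 (-61.2 dB); phase: φ = -89.9°.

|H| = 0.0008729 (-61.2 dB), φ = -89.9°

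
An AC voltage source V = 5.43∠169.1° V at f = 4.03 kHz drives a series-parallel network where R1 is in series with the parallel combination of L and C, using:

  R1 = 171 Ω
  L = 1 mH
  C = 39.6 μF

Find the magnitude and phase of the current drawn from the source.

Step 1 — Angular frequency: ω = 2π·f = 2π·4030 = 2.532e+04 rad/s.
Step 2 — Component impedances:
  R1: Z = R = 171 Ω
  L: Z = jωL = j·2.532e+04·0.001 = 0 + j25.32 Ω
  C: Z = 1/(jωC) = -j/(ω·C) = 0 - j0.9973 Ω
Step 3 — Parallel branch: L || C = 1/(1/L + 1/C) = 0 - j1.038 Ω.
Step 4 — Series with R1: Z_total = R1 + (L || C) = 171 - j1.038 Ω = 171∠-0.3° Ω.
Step 5 — Source phasor: V = 5.43∠169.1° V = -5.332 + j1.027 V.
Step 6 — Ohm's law: I = V / Z_total = (-5.332 + j1.027) / (171 - j1.038) = -0.03122 + j0.005815 A.
Step 7 — Convert to polar: |I| = 0.03175 A, ∠I = 169.4°.

I = 0.03175∠169.4° A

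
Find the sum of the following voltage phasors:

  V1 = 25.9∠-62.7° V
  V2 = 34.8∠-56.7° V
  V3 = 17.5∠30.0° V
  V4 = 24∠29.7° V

Step 1 — Convert each phasor to rectangular form:
  V1 = 25.9·(cos(-62.7°) + j·sin(-62.7°)) = 11.88 - j23.02 V
  V2 = 34.8·(cos(-56.7°) + j·sin(-56.7°)) = 19.11 - j29.09 V
  V3 = 17.5·(cos(30.0°) + j·sin(30.0°)) = 15.16 + j8.75 V
  V4 = 24·(cos(29.7°) + j·sin(29.7°)) = 20.85 + j11.89 V
Step 2 — Sum components: V_total = 66.99 - j31.46 V.
Step 3 — Convert to polar: |V_total| = 74.01 V, ∠V_total = -25.2°.

V_total = 74.01∠-25.2° V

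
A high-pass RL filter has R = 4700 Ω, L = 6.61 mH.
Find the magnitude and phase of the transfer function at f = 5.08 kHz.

Step 1 — Angular frequency: ω = 2π·5080 = 3.192e+04 rad/s.
Step 2 — Transfer function: H(jω) = jωL/(R + jωL).
Step 3 — Numerator jωL = j·211; denominator R + jωL = 4700 + j211.
Step 4 — H = 0.002011 + j0.0448.
Step 5 — Magnitude: |H| = 0.04484 (-27.0 dB); phase: φ = 87.4°.

|H| = 0.04484 (-27.0 dB), φ = 87.4°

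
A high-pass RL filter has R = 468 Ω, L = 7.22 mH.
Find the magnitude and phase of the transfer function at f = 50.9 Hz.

Step 1 — Angular frequency: ω = 2π·50.9 = 319.8 rad/s.
Step 2 — Transfer function: H(jω) = jωL/(R + jωL).
Step 3 — Numerator jωL = j·2.309; denominator R + jωL = 468 + j2.309.
Step 4 — H = 2.434e-05 + j0.004934.
Step 5 — Magnitude: |H| = 0.004934 (-46.1 dB); phase: φ = 89.7°.

|H| = 0.004934 (-46.1 dB), φ = 89.7°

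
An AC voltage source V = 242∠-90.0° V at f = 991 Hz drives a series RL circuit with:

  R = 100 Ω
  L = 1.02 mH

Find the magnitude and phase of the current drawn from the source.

Step 1 — Angular frequency: ω = 2π·f = 2π·991 = 6227 rad/s.
Step 2 — Component impedances:
  R: Z = R = 100 Ω
  L: Z = jωL = j·6227·0.00102 = 0 + j6.351 Ω
Step 3 — Series combination: Z_total = R + L = 100 + j6.351 Ω = 100.2∠3.6° Ω.
Step 4 — Source phasor: V = 242∠-90.0° V = 0 - j242 V.
Step 5 — Ohm's law: I = V / Z_total = (0 - j242) / (100 + j6.351) = -0.1531 - j2.41 A.
Step 6 — Convert to polar: |I| = 2.415 A, ∠I = -93.6°.

I = 2.415∠-93.6° A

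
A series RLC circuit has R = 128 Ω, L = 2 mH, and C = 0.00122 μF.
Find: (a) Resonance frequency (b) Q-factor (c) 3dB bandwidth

Step 1 — Resonance: ω₀ = 1/√(LC) = 1/√(0.002·1.22e-09) = 6.402e+05 rad/s.
Step 2 — f₀ = ω₀/(2π) = 1.019e+05 Hz.
Step 3 — Series Q: Q = ω₀L/R = 6.402e+05·0.002/128 = 10.
Step 4 — Bandwidth: Δω = ω₀/Q = 6.4e+04 rad/s; BW = Δω/(2π) = 1.019e+04 Hz.

(a) f₀ = 1.019e+05 Hz  (b) Q = 10  (c) BW = 1.019e+04 Hz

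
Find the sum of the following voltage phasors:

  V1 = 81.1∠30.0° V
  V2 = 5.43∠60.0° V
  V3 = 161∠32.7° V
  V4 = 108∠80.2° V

Step 1 — Convert each phasor to rectangular form:
  V1 = 81.1·(cos(30.0°) + j·sin(30.0°)) = 70.23 + j40.55 V
  V2 = 5.43·(cos(60.0°) + j·sin(60.0°)) = 2.715 + j4.703 V
  V3 = 161·(cos(32.7°) + j·sin(32.7°)) = 135.5 + j86.98 V
  V4 = 108·(cos(80.2°) + j·sin(80.2°)) = 18.38 + j106.4 V
Step 2 — Sum components: V_total = 226.8 + j238.7 V.
Step 3 — Convert to polar: |V_total| = 329.2 V, ∠V_total = 46.5°.

V_total = 329.2∠46.5° V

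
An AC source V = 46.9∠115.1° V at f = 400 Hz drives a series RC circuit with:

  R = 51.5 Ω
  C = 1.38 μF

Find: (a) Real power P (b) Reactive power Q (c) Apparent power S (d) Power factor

Step 1 — Angular frequency: ω = 2π·f = 2π·400 = 2513 rad/s.
Step 2 — Component impedances:
  R: Z = R = 51.5 Ω
  C: Z = 1/(jωC) = -j/(ω·C) = 0 - j288.3 Ω
Step 3 — Series combination: Z_total = R + C = 51.5 - j288.3 Ω = 292.9∠-79.9° Ω.
Step 4 — Source phasor: V = 46.9∠115.1° V = -19.89 + j42.47 V.
Step 5 — Current: I = V / Z = -0.1547 - j0.04137 A = 0.1601∠-165.0° A.
Step 6 — Complex power: S = V·I* = 1.321 - j7.393 VA.
Step 7 — Real power: P = Re(S) = 1.321 W.
Step 8 — Reactive power: Q = Im(S) = -7.393 VAR.
Step 9 — Apparent power: |S| = 7.51 VA.
Step 10 — Power factor: PF = P/|S| = 0.1758 (leading).

(a) P = 1.321 W  (b) Q = -7.393 VAR  (c) S = 7.51 VA  (d) PF = 0.1758 (leading)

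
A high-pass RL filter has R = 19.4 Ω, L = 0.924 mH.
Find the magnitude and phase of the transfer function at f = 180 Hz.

Step 1 — Angular frequency: ω = 2π·180 = 1131 rad/s.
Step 2 — Transfer function: H(jω) = jωL/(R + jωL).
Step 3 — Numerator jωL = j·1.045; denominator R + jωL = 19.4 + j1.045.
Step 4 — H = 0.002893 + j0.05371.
Step 5 — Magnitude: |H| = 0.05379 (-25.4 dB); phase: φ = 86.9°.

|H| = 0.05379 (-25.4 dB), φ = 86.9°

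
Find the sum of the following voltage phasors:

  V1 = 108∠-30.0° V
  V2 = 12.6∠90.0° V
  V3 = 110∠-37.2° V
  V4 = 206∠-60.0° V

Step 1 — Convert each phasor to rectangular form:
  V1 = 108·(cos(-30.0°) + j·sin(-30.0°)) = 93.53 - j54 V
  V2 = 12.6·(cos(90.0°) + j·sin(90.0°)) = 0 + j12.6 V
  V3 = 110·(cos(-37.2°) + j·sin(-37.2°)) = 87.62 - j66.51 V
  V4 = 206·(cos(-60.0°) + j·sin(-60.0°)) = 103 - j178.4 V
Step 2 — Sum components: V_total = 284.1 - j286.3 V.
Step 3 — Convert to polar: |V_total| = 403.4 V, ∠V_total = -45.2°.

V_total = 403.4∠-45.2° V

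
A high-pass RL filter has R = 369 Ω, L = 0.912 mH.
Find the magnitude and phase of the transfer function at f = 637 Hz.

Step 1 — Angular frequency: ω = 2π·637 = 4002 rad/s.
Step 2 — Transfer function: H(jω) = jωL/(R + jωL).
Step 3 — Numerator jωL = j·3.65; denominator R + jωL = 369 + j3.65.
Step 4 — H = 9.784e-05 + j0.009891.
Step 5 — Magnitude: |H| = 0.009892 (-40.1 dB); phase: φ = 89.4°.

|H| = 0.009892 (-40.1 dB), φ = 89.4°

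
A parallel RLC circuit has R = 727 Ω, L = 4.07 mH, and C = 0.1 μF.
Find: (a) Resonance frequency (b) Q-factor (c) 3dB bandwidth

Step 1 — Resonance: ω₀ = 1/√(LC) = 1/√(0.00407·1e-07) = 4.957e+04 rad/s.
Step 2 — f₀ = ω₀/(2π) = 7889 Hz.
Step 3 — Parallel Q: Q = R/(ω₀L) = 727/(4.957e+04·0.00407) = 3.604.
Step 4 — Bandwidth: Δω = ω₀/Q = 1.376e+04 rad/s; BW = Δω/(2π) = 2189 Hz.

(a) f₀ = 7889 Hz  (b) Q = 3.604  (c) BW = 2189 Hz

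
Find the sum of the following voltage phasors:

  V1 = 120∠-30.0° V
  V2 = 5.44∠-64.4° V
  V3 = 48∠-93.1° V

Step 1 — Convert each phasor to rectangular form:
  V1 = 120·(cos(-30.0°) + j·sin(-30.0°)) = 103.9 - j60 V
  V2 = 5.44·(cos(-64.4°) + j·sin(-64.4°)) = 2.351 - j4.906 V
  V3 = 48·(cos(-93.1°) + j·sin(-93.1°)) = -2.596 - j47.93 V
Step 2 — Sum components: V_total = 103.7 - j112.8 V.
Step 3 — Convert to polar: |V_total| = 153.2 V, ∠V_total = -47.4°.

V_total = 153.2∠-47.4° V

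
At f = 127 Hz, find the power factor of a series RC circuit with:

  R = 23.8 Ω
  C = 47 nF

Step 1 — Angular frequency: ω = 2π·f = 2π·127 = 798 rad/s.
Step 2 — Component impedances:
  R: Z = R = 23.8 Ω
  C: Z = 1/(jωC) = -j/(ω·C) = 0 - j2.666e+04 Ω
Step 3 — Series combination: Z_total = R + C = 23.8 - j2.666e+04 Ω = 2.666e+04∠-89.9° Ω.
Step 4 — Power factor: PF = cos(φ) = Re(Z)/|Z| = 23.8/26664 = 0.0008926.
Step 5 — Type: Im(Z) = -2.666e+04 ⇒ leading (phase φ = -89.9°).

PF = 0.0008926 (leading, φ = -89.9°)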